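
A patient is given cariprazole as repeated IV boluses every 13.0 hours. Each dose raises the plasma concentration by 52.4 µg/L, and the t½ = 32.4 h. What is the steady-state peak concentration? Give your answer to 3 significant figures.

k = ln 2 / 32.4 = 0.02139 h⁻¹
Fraction remaining after one interval: e^(−kτ) = e^(−0.02139 × 13.0) = 0.7572
R = 1 / (1 − 0.7572) = 4.119
Css,max = 52.4 × 4.119 ≈ 216 µg/L

216 µg/L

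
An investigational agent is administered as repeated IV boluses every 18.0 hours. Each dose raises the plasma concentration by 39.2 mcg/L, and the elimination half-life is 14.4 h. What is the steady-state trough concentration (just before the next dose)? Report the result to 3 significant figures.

k = ln 2 / 14.4 = 0.04814 h⁻¹
Fraction remaining after one interval: e^(−kτ) = e^(−0.04814 × 18.0) = 0.4204
R = 1 / (1 − 0.4204) = 1.725
Css,max = 39.2 × 1.725 = 67.64 mcg/L
Css,min = Css,max × e^(−kτ) = 67.64 × 0.4204 ≈ 28.4 mcg/L

28.4 mcg/L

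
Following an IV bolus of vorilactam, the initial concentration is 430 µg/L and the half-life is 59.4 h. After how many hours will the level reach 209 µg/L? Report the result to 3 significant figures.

k = ln 2 / 59.4 = 0.01167 h⁻¹
C(t) = C₀ e^(−kt)  ⇒  t = ln(C₀/C) / k
t = ln(430/209) / 0.01167 = 0.7215 / 0.01167 ≈ 61.8 hours

61.8 hours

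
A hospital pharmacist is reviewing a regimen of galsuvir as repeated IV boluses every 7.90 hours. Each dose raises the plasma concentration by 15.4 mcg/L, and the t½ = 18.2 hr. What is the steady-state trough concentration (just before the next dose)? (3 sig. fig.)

43.9 mcg/L

k = ln 2 / 18.2 = 0.03809 hr⁻¹
Fraction remaining after one interval: e^(−kτ) = e^(−0.03809 × 7.90) = 0.7402
R = 1 / (1 − 0.7402) = 3.849
Css,max = 15.4 × 3.849 = 59.27 mcg/L
Css,min = Css,max × e^(−kτ) = 59.27 × 0.7402 ≈ 43.9 mcg/L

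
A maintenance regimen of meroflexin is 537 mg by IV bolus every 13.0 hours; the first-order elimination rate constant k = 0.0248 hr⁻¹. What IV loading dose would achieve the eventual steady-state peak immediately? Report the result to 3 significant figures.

Accumulation ratio R = 1 / (1 − e^(−kτ)) = 1 / (1 − e^(−0.02480×13.0)) = 1 / (1 − 0.7244) = 3.629
Loading dose = maintenance dose × R = 537 × 3.629 ≈ 1950 mg

1950 mg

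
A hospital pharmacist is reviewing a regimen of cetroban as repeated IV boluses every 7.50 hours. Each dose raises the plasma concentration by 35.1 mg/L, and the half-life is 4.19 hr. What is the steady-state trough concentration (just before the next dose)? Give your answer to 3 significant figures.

14.3 mg/L

k = ln 2 / 4.19 = 0.1654 hr⁻¹
Fraction remaining after one interval: e^(−kτ) = e^(−0.1654 × 7.50) = 0.2892
R = 1 / (1 − 0.2892) = 1.407
Css,max = 35.1 × 1.407 = 49.38 mg/L
Css,min = Css,max × e^(−kτ) = 49.38 × 0.2892 ≈ 14.3 mg/L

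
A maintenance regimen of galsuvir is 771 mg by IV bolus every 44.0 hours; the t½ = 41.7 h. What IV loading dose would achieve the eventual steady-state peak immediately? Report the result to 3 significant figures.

k = ln 2 / 41.7 = 0.01662 h⁻¹
Accumulation ratio R = 1 / (1 − e^(−kτ)) = 1 / (1 − e^(−0.01662×44.0)) = 1 / (1 − 0.4812) = 1.928
Loading dose = maintenance dose × R = 771 × 1.928 ≈ 1490 mg

1490 mg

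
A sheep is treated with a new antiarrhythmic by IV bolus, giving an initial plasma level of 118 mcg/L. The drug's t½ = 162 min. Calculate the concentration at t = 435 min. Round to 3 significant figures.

18.3 mcg/L

k = ln 2 / 162 = 0.004279 min⁻¹
435 min is 2.685 half-lives, so C = 118 × (1/2)^2.685 = 118 × 0.1555 ≈ 18.3 mcg/L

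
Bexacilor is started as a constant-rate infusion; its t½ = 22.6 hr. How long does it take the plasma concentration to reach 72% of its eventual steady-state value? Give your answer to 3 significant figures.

k = ln 2 / 22.6 = 0.03067 hr⁻¹
f = 1 − e^(−kt)  ⇒  t = −ln(1 − f) / k
t = −ln(1 − 0.72) / 0.03067 = 1.273 / 0.03067 ≈ 41.5 hours

41.5 hours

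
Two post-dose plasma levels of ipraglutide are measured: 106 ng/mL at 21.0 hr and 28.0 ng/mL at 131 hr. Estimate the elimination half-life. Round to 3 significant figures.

57.3 hours

k = ln(C₁/C₂) / (t₂ − t₁) = ln(106/28.0) / (131 − 21.0)
  = 1.331 / 110.0 = 0.01210 hr⁻¹
t½ = ln 2 / k = ln 2 / 0.01210 ≈ 57.3 hours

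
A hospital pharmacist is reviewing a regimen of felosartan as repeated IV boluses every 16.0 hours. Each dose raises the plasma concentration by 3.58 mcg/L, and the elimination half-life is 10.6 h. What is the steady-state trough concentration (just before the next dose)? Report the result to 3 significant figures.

k = ln 2 / 10.6 = 0.06539 h⁻¹
Fraction remaining after one interval: e^(−kτ) = e^(−0.06539 × 16.0) = 0.3512
R = 1 / (1 − 0.3512) = 1.541
Css,max = 3.58 × 1.541 = 5.518 mcg/L
Css,min = Css,max × e^(−kτ) = 5.518 × 0.3512 ≈ 1.94 mcg/L

1.94 mcg/L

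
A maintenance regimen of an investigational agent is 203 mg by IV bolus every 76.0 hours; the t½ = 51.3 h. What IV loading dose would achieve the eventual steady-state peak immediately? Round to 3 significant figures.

k = ln 2 / 51.3 = 0.01351 h⁻¹
Accumulation ratio R = 1 / (1 − e^(−kτ)) = 1 / (1 − e^(−0.01351×76.0)) = 1 / (1 − 0.3581) = 1.558
Loading dose = maintenance dose × R = 203 × 1.558 ≈ 316 mg

316 mg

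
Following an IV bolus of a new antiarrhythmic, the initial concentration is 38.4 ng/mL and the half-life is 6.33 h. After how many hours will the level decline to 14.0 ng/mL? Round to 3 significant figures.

9.21 hours

k = ln 2 / 6.33 = 0.1095 h⁻¹
C(t) = C₀ e^(−kt)  ⇒  t = ln(C₀/C) / k
t = ln(38.4/14.0) / 0.1095 = 1.009 / 0.1095 ≈ 9.21 hours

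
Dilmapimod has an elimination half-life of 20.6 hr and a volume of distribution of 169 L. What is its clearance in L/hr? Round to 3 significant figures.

5.69 L/hr

k = ln 2 / t½ = ln 2 / 20.6 = 0.03365 hr⁻¹
CL = k · V = 0.03365 × 169 ≈ 5.69 L/hr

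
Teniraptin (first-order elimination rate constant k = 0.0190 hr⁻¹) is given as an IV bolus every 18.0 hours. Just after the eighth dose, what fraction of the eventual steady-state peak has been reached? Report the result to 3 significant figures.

f_n = 1 − e^(−nkτ) = 1 − e^(−8 × 0.01900 × 18.0) = 1 − e^(−2.736) = 1 − 0.06483 ≈ 0.935

0.935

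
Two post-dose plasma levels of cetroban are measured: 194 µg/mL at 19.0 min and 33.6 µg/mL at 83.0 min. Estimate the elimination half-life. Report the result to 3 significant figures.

25.3 minutes

k = ln(C₁/C₂) / (t₂ − t₁) = ln(194/33.6) / (83.0 − 19.0)
  = 1.753 / 64.00 = 0.02740 min⁻¹
t½ = ln 2 / k = ln 2 / 0.02740 ≈ 25.3 minutes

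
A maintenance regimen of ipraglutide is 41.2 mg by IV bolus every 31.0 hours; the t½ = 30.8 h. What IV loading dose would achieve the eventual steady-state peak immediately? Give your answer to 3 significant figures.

82.0 mg

k = ln 2 / 30.8 = 0.02250 h⁻¹
Accumulation ratio R = 1 / (1 − e^(−kτ)) = 1 / (1 − e^(−0.02250×31.0)) = 1 / (1 − 0.4978) = 1.991
Loading dose = maintenance dose × R = 41.2 × 1.991 ≈ 82.0 mg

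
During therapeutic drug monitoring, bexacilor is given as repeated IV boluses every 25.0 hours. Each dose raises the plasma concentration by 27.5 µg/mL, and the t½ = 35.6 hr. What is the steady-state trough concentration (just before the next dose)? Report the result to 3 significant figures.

k = ln 2 / 35.6 = 0.01947 hr⁻¹
Fraction remaining after one interval: e^(−kτ) = e^(−0.01947 × 25.0) = 0.6146
R = 1 / (1 − 0.6146) = 2.595
Css,max = 27.5 × 2.595 = 71.36 µg/mL
Css,min = Css,max × e^(−kτ) = 71.36 × 0.6146 ≈ 43.9 µg/mL

43.9 µg/mL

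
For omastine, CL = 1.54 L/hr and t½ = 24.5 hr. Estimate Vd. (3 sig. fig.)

k = ln 2 / t½ = ln 2 / 24.5 = 0.02829 hr⁻¹
V = CL / k = 1.54 / 0.02829 ≈ 54.4 L

54.4 L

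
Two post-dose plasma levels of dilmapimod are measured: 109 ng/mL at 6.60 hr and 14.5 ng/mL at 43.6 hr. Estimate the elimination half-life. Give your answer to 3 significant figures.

k = ln(C₁/C₂) / (t₂ − t₁) = ln(109/14.5) / (43.6 − 6.60)
  = 2.017 / 37.00 = 0.05452 hr⁻¹
t½ = ln 2 / k = ln 2 / 0.05452 ≈ 12.7 hours

12.7 hours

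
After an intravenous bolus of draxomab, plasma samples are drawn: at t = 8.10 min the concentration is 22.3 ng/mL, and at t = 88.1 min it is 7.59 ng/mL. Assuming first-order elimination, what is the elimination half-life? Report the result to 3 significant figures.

51.5 minutes

k = ln(C₁/C₂) / (t₂ − t₁) = ln(22.3/7.59) / (88.1 − 8.10)
  = 1.078 / 80.00 = 0.01347 min⁻¹
t½ = ln 2 / k = ln 2 / 0.01347 ≈ 51.5 minutes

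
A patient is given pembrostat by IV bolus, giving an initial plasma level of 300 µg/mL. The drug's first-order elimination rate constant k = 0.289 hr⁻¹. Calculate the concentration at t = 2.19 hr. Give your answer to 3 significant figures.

159 µg/mL

C(t) = C₀ e^(−kt) = 300 × e^(−0.2890 × 2.19) = 300 × e^(−0.6329) = 300 × 0.5310 ≈ 159 µg/mL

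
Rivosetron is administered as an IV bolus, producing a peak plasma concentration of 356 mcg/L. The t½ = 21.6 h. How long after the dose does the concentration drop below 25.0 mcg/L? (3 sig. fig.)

82.8 hours

k = ln 2 / 21.6 = 0.03209 h⁻¹
C(t) = C₀ e^(−kt)  ⇒  t = ln(C₀/C) / k
t = ln(356/25.0) / 0.03209 = 2.656 / 0.03209 ≈ 82.8 hours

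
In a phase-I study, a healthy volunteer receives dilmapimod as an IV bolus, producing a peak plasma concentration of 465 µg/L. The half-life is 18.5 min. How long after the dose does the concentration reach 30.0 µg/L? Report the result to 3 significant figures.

k = ln 2 / 18.5 = 0.03747 min⁻¹
C(t) = C₀ e^(−kt)  ⇒  t = ln(C₀/C) / k
t = ln(465/30.0) / 0.03747 = 2.741 / 0.03747 ≈ 73.2 minutes

73.2 minutes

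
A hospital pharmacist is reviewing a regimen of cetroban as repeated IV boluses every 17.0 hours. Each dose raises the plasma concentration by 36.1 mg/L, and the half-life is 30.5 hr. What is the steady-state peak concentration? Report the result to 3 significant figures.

k = ln 2 / 30.5 = 0.02273 hr⁻¹
Fraction remaining after one interval: e^(−kτ) = e^(−0.02273 × 17.0) = 0.6795
R = 1 / (1 − 0.6795) = 3.120
Css,max = 36.1 × 3.120 ≈ 113 mg/L

113 mg/L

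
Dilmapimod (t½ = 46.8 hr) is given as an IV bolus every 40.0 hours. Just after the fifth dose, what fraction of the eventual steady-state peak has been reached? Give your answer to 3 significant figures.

k = ln 2 / 46.8 = 0.01481 hr⁻¹
f_n = 1 − e^(−nkτ) = 1 − e^(−5 × 0.01481 × 40.0) = 1 − e^(−2.962) = 1 − 0.05171 ≈ 0.948

0.948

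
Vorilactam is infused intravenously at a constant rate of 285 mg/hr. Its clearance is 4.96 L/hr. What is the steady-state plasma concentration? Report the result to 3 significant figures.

57.5 µg/mL

Css = infusion rate / CL = 285 / 4.96 ≈ 57.5 µg/mL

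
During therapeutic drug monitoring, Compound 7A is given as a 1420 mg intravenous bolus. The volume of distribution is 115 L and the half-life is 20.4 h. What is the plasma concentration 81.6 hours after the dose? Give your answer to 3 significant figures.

C₀ = dose / V = 1420 / 115 = 12.35 µg/mL
k = ln 2 / 20.4 = 0.03398 h⁻¹
C(t) = C₀ e^(−kt) = 12.35 × e^(−0.03398 × 81.6) = 12.35 × e^(−2.773) = 12.35 × 0.06250 ≈ 0.772 µg/mL

0.772 µg/mL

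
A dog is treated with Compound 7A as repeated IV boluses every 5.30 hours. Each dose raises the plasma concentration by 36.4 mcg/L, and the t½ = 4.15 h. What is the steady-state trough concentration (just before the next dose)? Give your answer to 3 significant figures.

25.6 mcg/L

k = ln 2 / 4.15 = 0.1670 h⁻¹
Fraction remaining after one interval: e^(−kτ) = e^(−0.1670 × 5.30) = 0.4126
R = 1 / (1 − 0.4126) = 1.702
Css,max = 36.4 × 1.702 = 61.97 mcg/L
Css,min = Css,max × e^(−kτ) = 61.97 × 0.4126 ≈ 25.6 mcg/L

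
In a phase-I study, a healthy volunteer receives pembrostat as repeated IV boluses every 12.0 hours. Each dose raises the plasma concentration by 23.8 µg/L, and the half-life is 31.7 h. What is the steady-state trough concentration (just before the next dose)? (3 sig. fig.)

79.3 µg/L

k = ln 2 / 31.7 = 0.02187 h⁻¹
Fraction remaining after one interval: e^(−kτ) = e^(−0.02187 × 12.0) = 0.7692
R = 1 / (1 − 0.7692) = 4.333
Css,max = 23.8 × 4.333 = 103.1 µg/L
Css,min = Css,max × e^(−kτ) = 103.1 × 0.7692 ≈ 79.3 µg/L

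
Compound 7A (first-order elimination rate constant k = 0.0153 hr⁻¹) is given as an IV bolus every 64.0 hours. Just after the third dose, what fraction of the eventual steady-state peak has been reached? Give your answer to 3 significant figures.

f_n = 1 − e^(−nkτ) = 1 − e^(−3 × 0.01530 × 64.0) = 1 − e^(−2.938) = 1 − 0.05299 ≈ 0.947

0.947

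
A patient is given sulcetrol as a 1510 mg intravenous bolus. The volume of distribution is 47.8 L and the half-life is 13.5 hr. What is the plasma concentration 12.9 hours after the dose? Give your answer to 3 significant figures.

C₀ = dose / V = 1510 / 47.8 = 31.59 µg/mL
k = ln 2 / 13.5 = 0.05134 hr⁻¹
C(t) = C₀ e^(−kt) = 31.59 × e^(−0.05134 × 12.9) = 31.59 × e^(−0.6623) = 31.59 × 0.5156 ≈ 16.3 µg/mL

16.3 µg/mL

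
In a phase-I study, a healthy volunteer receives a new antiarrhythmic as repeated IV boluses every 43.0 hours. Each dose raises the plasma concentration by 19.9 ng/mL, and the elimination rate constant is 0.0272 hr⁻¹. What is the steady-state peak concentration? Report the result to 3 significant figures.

28.9 ng/mL

Fraction remaining after one interval: e^(−kτ) = e^(−0.02720 × 43.0) = 0.3105
R = 1 / (1 − 0.3105) = 1.450
Css,max = 19.9 × 1.450 ≈ 28.9 ng/mL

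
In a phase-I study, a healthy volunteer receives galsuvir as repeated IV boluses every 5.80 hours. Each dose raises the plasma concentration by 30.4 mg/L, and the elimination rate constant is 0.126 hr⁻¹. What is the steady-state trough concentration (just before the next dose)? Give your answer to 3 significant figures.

28.2 mg/L

Fraction remaining after one interval: e^(−kτ) = e^(−0.1260 × 5.80) = 0.4815
R = 1 / (1 − 0.4815) = 1.929
Css,max = 30.4 × 1.929 = 58.63 mg/L
Css,min = Css,max × e^(−kτ) = 58.63 × 0.4815 ≈ 28.2 mg/L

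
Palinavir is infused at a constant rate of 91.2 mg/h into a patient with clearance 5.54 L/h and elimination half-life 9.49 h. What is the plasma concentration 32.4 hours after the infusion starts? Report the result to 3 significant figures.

14.9 µg/mL

Css = rate / CL = 91.2 / 5.54 = 16.46 µg/mL
k = ln 2 / 9.49 = 0.07304 h⁻¹
C(t) = Css (1 − e^(−kt)) = 16.46 × (1 − e^(−2.366)) = 16.46 × 0.9062 ≈ 14.9 µg/mL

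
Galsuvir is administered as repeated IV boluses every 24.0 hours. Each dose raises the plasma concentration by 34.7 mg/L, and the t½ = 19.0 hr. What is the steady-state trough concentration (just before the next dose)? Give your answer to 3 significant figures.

24.8 mg/L

k = ln 2 / 19.0 = 0.03648 hr⁻¹
Fraction remaining after one interval: e^(−kτ) = e^(−0.03648 × 24.0) = 0.4166
R = 1 / (1 − 0.4166) = 1.714
Css,max = 34.7 × 1.714 = 59.48 mg/L
Css,min = Css,max × e^(−kτ) = 59.48 × 0.4166 ≈ 24.8 mg/L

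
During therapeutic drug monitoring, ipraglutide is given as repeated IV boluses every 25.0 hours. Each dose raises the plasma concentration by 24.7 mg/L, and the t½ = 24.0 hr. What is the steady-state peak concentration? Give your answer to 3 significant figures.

48.0 mg/L

k = ln 2 / 24.0 = 0.02888 hr⁻¹
Fraction remaining after one interval: e^(−kτ) = e^(−0.02888 × 25.0) = 0.4858
R = 1 / (1 − 0.4858) = 1.945
Css,max = 24.7 × 1.945 ≈ 48.0 mg/L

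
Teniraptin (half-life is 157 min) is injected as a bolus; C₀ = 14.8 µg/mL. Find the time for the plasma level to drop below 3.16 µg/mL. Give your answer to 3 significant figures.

k = ln 2 / 157 = 0.004415 min⁻¹
C(t) = C₀ e^(−kt)  ⇒  t = ln(C₀/C) / k
t = ln(14.8/3.16) / 0.004415 = 1.544 / 0.004415 ≈ 350 minutes

350 minutes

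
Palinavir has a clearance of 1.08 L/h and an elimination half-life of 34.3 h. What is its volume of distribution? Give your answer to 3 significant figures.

53.4 L

k = ln 2 / t½ = ln 2 / 34.3 = 0.02021 h⁻¹
V = CL / k = 1.08 / 0.02021 ≈ 53.4 L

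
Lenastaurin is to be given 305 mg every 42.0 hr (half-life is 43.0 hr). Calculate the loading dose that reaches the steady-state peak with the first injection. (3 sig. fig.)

k = ln 2 / 43.0 = 0.01612 hr⁻¹
Accumulation ratio R = 1 / (1 − e^(−kτ)) = 1 / (1 − e^(−0.01612×42.0)) = 1 / (1 − 0.5081) = 2.033
Loading dose = maintenance dose × R = 305 × 2.033 ≈ 620 mg

620 mg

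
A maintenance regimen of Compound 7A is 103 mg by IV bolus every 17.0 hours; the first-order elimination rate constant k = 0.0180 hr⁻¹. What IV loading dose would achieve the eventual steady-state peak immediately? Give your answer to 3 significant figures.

Accumulation ratio R = 1 / (1 − e^(−kτ)) = 1 / (1 − e^(−0.01800×17.0)) = 1 / (1 − 0.7364) = 3.793
Loading dose = maintenance dose × R = 103 × 3.793 ≈ 391 mg

391 mg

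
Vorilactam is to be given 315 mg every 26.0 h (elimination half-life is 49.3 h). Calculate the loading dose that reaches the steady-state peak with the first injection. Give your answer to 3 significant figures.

k = ln 2 / 49.3 = 0.01406 h⁻¹
Accumulation ratio R = 1 / (1 − e^(−kτ)) = 1 / (1 − e^(−0.01406×26.0)) = 1 / (1 − 0.6938) = 3.266
Loading dose = maintenance dose × R = 315 × 3.266 ≈ 1030 mg

1030 mg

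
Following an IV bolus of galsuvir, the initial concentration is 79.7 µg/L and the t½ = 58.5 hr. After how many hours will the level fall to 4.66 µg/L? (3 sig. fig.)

240 hours

k = ln 2 / 58.5 = 0.01185 hr⁻¹
C(t) = C₀ e^(−kt)  ⇒  t = ln(C₀/C) / k
t = ln(79.7/4.66) / 0.01185 = 2.839 / 0.01185 ≈ 240 hours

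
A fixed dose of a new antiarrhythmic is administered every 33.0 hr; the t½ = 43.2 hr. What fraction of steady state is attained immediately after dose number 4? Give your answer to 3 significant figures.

0.880

k = ln 2 / 43.2 = 0.01605 hr⁻¹
f_n = 1 − e^(−nkτ) = 1 − e^(−4 × 0.01605 × 33.0) = 1 − e^(−2.118) = 1 − 0.1203 ≈ 0.880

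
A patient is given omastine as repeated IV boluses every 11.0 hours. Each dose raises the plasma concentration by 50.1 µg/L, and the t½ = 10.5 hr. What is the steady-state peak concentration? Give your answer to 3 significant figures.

k = ln 2 / 10.5 = 0.06601 hr⁻¹
Fraction remaining after one interval: e^(−kτ) = e^(−0.06601 × 11.0) = 0.4838
R = 1 / (1 − 0.4838) = 1.937
Css,max = 50.1 × 1.937 ≈ 97.0 µg/L

97.0 µg/L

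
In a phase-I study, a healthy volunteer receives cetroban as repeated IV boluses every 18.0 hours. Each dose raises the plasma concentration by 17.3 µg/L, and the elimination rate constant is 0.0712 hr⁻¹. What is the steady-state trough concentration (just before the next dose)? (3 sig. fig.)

6.65 µg/L

Fraction remaining after one interval: e^(−kτ) = e^(−0.07120 × 18.0) = 0.2776
R = 1 / (1 − 0.2776) = 1.384
Css,max = 17.3 × 1.384 = 23.95 µg/L
Css,min = Css,max × e^(−kτ) = 23.95 × 0.2776 ≈ 6.65 µg/L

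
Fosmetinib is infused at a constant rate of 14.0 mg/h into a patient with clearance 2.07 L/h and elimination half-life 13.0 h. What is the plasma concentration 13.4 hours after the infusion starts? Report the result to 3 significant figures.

Css = rate / CL = 14.0 / 2.07 = 6.763 µg/mL
k = ln 2 / 13.0 = 0.05332 h⁻¹
C(t) = Css (1 − e^(−kt)) = 6.763 × (1 − e^(−0.7145)) = 6.763 × 0.5106 ≈ 3.45 µg/mL

3.45 µg/mL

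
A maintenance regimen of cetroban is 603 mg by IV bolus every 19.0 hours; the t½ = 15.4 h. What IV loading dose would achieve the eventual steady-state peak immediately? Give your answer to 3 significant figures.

1050 mg

k = ln 2 / 15.4 = 0.04501 h⁻¹
Accumulation ratio R = 1 / (1 − e^(−kτ)) = 1 / (1 − e^(−0.04501×19.0)) = 1 / (1 − 0.4252) = 1.740
Loading dose = maintenance dose × R = 603 × 1.740 ≈ 1050 mg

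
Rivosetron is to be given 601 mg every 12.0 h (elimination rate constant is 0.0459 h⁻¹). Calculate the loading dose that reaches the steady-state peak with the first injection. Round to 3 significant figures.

Accumulation ratio R = 1 / (1 − e^(−kτ)) = 1 / (1 − e^(−0.04590×12.0)) = 1 / (1 − 0.5765) = 2.361
Loading dose = maintenance dose × R = 601 × 2.361 ≈ 1420 mg

1420 mg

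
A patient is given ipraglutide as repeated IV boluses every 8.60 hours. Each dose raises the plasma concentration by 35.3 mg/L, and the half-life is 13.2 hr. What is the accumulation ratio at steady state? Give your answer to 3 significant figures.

k = ln 2 / 13.2 = 0.05251 hr⁻¹
Fraction remaining after one interval: e^(−kτ) = e^(−0.05251 × 8.60) = 0.6366
R = 1 / (1 − 0.6366) = 1 / 0.3634 ≈ 2.75

2.75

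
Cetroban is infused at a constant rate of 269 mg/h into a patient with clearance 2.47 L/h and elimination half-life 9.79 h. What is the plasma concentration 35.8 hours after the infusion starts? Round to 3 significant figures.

100 mg/L

Css = rate / CL = 269 / 2.47 = 108.9 mg/L
k = ln 2 / 9.79 = 0.07080 h⁻¹
C(t) = Css (1 − e^(−kt)) = 108.9 × (1 − e^(−2.535)) = 108.9 × 0.9207 ≈ 100 mg/L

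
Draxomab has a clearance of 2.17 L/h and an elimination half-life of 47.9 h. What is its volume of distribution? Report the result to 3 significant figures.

k = ln 2 / t½ = ln 2 / 47.9 = 0.01447 h⁻¹
V = CL / k = 2.17 / 0.01447 ≈ 150 L

150 L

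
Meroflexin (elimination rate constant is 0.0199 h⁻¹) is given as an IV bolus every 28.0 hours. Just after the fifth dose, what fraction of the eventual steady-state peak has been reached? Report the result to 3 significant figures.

0.938

f_n = 1 − e^(−nkτ) = 1 − e^(−5 × 0.01990 × 28.0) = 1 − e^(−2.786) = 1 − 0.06167 ≈ 0.938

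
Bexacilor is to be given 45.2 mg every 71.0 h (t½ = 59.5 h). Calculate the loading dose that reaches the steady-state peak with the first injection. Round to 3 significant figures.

80.3 mg

k = ln 2 / 59.5 = 0.01165 h⁻¹
Accumulation ratio R = 1 / (1 − e^(−kτ)) = 1 / (1 − e^(−0.01165×71.0)) = 1 / (1 − 0.4373) = 1.777
Loading dose = maintenance dose × R = 45.2 × 1.777 ≈ 80.3 mg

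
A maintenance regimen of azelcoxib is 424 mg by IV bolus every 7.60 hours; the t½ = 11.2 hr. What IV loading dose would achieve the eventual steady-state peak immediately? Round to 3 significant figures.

k = ln 2 / 11.2 = 0.06189 hr⁻¹
Accumulation ratio R = 1 / (1 − e^(−kτ)) = 1 / (1 − e^(−0.06189×7.60)) = 1 / (1 − 0.6248) = 2.665
Loading dose = maintenance dose × R = 424 × 2.665 ≈ 1130 mg

1130 mg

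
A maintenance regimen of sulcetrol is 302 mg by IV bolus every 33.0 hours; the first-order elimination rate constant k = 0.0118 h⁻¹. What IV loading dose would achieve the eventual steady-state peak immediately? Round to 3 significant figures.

936 mg

Accumulation ratio R = 1 / (1 − e^(−kτ)) = 1 / (1 − e^(−0.01180×33.0)) = 1 / (1 − 0.6775) = 3.100
Loading dose = maintenance dose × R = 302 × 3.100 ≈ 936 mg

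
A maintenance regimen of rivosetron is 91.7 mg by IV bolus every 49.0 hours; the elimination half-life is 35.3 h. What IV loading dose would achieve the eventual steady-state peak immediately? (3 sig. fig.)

148 mg

k = ln 2 / 35.3 = 0.01964 h⁻¹
Accumulation ratio R = 1 / (1 − e^(−kτ)) = 1 / (1 − e^(−0.01964×49.0)) = 1 / (1 − 0.3821) = 1.618
Loading dose = maintenance dose × R = 91.7 × 1.618 ≈ 148 mg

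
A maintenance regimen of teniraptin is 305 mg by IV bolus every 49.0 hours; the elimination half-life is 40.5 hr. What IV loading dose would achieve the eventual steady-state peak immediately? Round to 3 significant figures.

537 mg

k = ln 2 / 40.5 = 0.01711 hr⁻¹
Accumulation ratio R = 1 / (1 − e^(−kτ)) = 1 / (1 − e^(−0.01711×49.0)) = 1 / (1 − 0.4323) = 1.762
Loading dose = maintenance dose × R = 305 × 1.762 ≈ 537 mg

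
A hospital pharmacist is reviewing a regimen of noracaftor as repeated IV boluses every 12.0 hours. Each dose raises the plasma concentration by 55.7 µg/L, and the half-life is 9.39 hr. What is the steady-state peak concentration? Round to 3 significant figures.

94.8 µg/L

k = ln 2 / 9.39 = 0.07382 hr⁻¹
Fraction remaining after one interval: e^(−kτ) = e^(−0.07382 × 12.0) = 0.4124
R = 1 / (1 − 0.4124) = 1.702
Css,max = 55.7 × 1.702 ≈ 94.8 µg/L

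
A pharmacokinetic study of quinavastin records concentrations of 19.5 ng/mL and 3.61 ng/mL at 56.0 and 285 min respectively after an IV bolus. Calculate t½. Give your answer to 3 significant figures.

k = ln(C₁/C₂) / (t₂ − t₁) = ln(19.5/3.61) / (285 − 56.0)
  = 1.687 / 229.0 = 0.007366 min⁻¹
t½ = ln 2 / k = ln 2 / 0.007366 ≈ 94.1 minutes

94.1 minutes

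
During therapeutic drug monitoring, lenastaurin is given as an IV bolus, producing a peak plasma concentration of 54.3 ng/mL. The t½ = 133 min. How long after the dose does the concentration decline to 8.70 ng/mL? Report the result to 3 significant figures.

351 minutes

k = ln 2 / 133 = 0.005212 min⁻¹
C(t) = C₀ e^(−kt)  ⇒  t = ln(C₀/C) / k
t = ln(54.3/8.70) / 0.005212 = 1.831 / 0.005212 ≈ 351 minutes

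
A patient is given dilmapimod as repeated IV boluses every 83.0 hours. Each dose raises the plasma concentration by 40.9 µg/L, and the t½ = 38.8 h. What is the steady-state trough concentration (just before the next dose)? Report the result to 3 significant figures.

12.0 µg/L

k = ln 2 / 38.8 = 0.01786 h⁻¹
Fraction remaining after one interval: e^(−kτ) = e^(−0.01786 × 83.0) = 0.2270
R = 1 / (1 − 0.2270) = 1.294
Css,max = 40.9 × 1.294 = 52.91 µg/L
Css,min = Css,max × e^(−kτ) = 52.91 × 0.2270 ≈ 12.0 µg/L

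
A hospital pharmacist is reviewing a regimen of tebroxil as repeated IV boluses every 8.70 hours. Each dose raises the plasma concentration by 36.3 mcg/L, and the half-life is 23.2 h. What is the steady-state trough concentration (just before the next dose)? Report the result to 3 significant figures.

k = ln 2 / 23.2 = 0.02988 h⁻¹
Fraction remaining after one interval: e^(−kτ) = e^(−0.02988 × 8.70) = 0.7711
R = 1 / (1 − 0.7711) = 4.369
Css,max = 36.3 × 4.369 = 158.6 mcg/L
Css,min = Css,max × e^(−kτ) = 158.6 × 0.7711 ≈ 122 mcg/L

122 mcg/L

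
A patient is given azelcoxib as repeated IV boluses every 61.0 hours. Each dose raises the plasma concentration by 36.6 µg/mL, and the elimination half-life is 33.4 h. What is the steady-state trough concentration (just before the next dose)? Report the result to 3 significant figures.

14.4 µg/mL

k = ln 2 / 33.4 = 0.02075 h⁻¹
Fraction remaining after one interval: e^(−kτ) = e^(−0.02075 × 61.0) = 0.2820
R = 1 / (1 − 0.2820) = 1.393
Css,max = 36.6 × 1.393 = 50.97 µg/mL
Css,min = Css,max × e^(−kτ) = 50.97 × 0.2820 ≈ 14.4 µg/mL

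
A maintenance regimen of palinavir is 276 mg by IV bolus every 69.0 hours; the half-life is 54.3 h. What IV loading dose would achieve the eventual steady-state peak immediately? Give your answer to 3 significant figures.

k = ln 2 / 54.3 = 0.01277 h⁻¹
Accumulation ratio R = 1 / (1 − e^(−kτ)) = 1 / (1 − e^(−0.01277×69.0)) = 1 / (1 − 0.4145) = 1.708
Loading dose = maintenance dose × R = 276 × 1.708 ≈ 471 mg

471 mg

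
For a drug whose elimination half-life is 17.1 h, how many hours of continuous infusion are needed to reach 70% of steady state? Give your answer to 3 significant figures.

k = ln 2 / 17.1 = 0.04053 h⁻¹
f = 1 − e^(−kt)  ⇒  t = −ln(1 − f) / k
t = −ln(1 − 0.7) / 0.04053 = 1.204 / 0.04053 ≈ 29.7 hours

29.7 hours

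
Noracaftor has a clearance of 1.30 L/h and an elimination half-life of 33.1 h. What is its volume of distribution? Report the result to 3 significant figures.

k = ln 2 / t½ = ln 2 / 33.1 = 0.02094 h⁻¹
V = CL / k = 1.30 / 0.02094 ≈ 62.1 L

62.1 L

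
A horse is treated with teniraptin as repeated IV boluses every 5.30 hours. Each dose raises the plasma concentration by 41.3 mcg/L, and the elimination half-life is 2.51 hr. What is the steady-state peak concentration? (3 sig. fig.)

k = ln 2 / 2.51 = 0.2762 hr⁻¹
Fraction remaining after one interval: e^(−kτ) = e^(−0.2762 × 5.30) = 0.2314
R = 1 / (1 − 0.2314) = 1.301
Css,max = 41.3 × 1.301 ≈ 53.7 mcg/L

53.7 mcg/L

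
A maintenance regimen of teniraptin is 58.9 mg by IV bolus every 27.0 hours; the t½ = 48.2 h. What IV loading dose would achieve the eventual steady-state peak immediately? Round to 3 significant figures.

183 mg

k = ln 2 / 48.2 = 0.01438 h⁻¹
Accumulation ratio R = 1 / (1 − e^(−kτ)) = 1 / (1 − e^(−0.01438×27.0)) = 1 / (1 − 0.6782) = 3.108
Loading dose = maintenance dose × R = 58.9 × 3.108 ≈ 183 mg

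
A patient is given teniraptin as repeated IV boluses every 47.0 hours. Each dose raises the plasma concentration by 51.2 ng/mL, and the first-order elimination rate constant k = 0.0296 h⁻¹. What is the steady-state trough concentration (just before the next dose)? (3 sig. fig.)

17.0 ng/mL

Fraction remaining after one interval: e^(−kτ) = e^(−0.02960 × 47.0) = 0.2488
R = 1 / (1 − 0.2488) = 1.331
Css,max = 51.2 × 1.331 = 68.16 ng/mL
Css,min = Css,max × e^(−kτ) = 68.16 × 0.2488 ≈ 17.0 ng/mL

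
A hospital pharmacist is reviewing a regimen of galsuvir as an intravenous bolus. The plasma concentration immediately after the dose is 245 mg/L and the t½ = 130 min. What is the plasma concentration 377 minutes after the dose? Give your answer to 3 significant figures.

k = ln 2 / 130 = 0.005332 min⁻¹
C(t) = C₀ e^(−kt) = 245 × e^(−0.005332 × 377) = 245 × e^(−2.010) = 245 × 0.1340 ≈ 32.8 mg/L

32.8 mg/L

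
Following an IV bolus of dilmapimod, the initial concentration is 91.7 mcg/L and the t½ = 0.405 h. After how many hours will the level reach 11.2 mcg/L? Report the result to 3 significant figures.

k = ln 2 / 0.405 = 1.711 h⁻¹
C(t) = C₀ e^(−kt)  ⇒  t = ln(C₀/C) / k
t = ln(91.7/11.2) / 1.711 = 2.103 / 1.711 ≈ 1.23 hours

1.23 hours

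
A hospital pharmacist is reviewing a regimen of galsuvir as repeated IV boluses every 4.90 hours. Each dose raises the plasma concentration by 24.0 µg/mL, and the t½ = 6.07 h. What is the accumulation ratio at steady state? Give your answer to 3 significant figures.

2.33

k = ln 2 / 6.07 = 0.1142 h⁻¹
Fraction remaining after one interval: e^(−kτ) = e^(−0.1142 × 4.90) = 0.5715
R = 1 / (1 − 0.5715) = 1 / 0.4285 ≈ 2.33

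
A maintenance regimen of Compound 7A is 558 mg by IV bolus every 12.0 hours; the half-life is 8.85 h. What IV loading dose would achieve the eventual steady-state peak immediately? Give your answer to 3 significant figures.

k = ln 2 / 8.85 = 0.07832 h⁻¹
Accumulation ratio R = 1 / (1 − e^(−kτ)) = 1 / (1 − e^(−0.07832×12.0)) = 1 / (1 − 0.3907) = 1.641
Loading dose = maintenance dose × R = 558 × 1.641 ≈ 916 mg

916 mg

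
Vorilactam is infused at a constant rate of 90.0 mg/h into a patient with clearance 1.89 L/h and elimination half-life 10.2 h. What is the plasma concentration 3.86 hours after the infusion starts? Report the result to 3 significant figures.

Css = rate / CL = 90.0 / 1.89 = 47.62 mg/L
k = ln 2 / 10.2 = 0.06796 h⁻¹
C(t) = Css (1 − e^(−kt)) = 47.62 × (1 − e^(−0.2623)) = 47.62 × 0.2307 ≈ 11.0 mg/L

11.0 mg/L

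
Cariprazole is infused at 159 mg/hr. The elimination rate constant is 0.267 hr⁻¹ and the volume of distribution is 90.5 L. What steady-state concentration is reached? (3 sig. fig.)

6.58 mg/L

CL = k · V = 0.267 × 90.5 = 24.16 L/hr
Css = rate / CL = 159 / 24.16 ≈ 6.58 mg/L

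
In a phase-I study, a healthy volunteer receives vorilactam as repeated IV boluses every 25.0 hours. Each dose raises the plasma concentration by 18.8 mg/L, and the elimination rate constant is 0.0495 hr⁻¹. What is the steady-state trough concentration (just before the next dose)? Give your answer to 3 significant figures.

Fraction remaining after one interval: e^(−kτ) = e^(−0.04950 × 25.0) = 0.2901
R = 1 / (1 − 0.2901) = 1.409
Css,max = 18.8 × 1.409 = 26.48 mg/L
Css,min = Css,max × e^(−kτ) = 26.48 × 0.2901 ≈ 7.68 mg/L

7.68 mg/L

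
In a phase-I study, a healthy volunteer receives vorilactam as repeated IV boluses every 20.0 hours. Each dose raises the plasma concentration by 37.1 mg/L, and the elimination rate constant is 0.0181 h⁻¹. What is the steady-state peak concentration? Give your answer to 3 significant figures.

122 mg/L

Fraction remaining after one interval: e^(−kτ) = e^(−0.01810 × 20.0) = 0.6963
R = 1 / (1 − 0.6963) = 3.293
Css,max = 37.1 × 3.293 ≈ 122 mg/L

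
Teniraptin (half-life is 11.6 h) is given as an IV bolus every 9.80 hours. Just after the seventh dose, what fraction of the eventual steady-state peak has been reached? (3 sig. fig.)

0.983

k = ln 2 / 11.6 = 0.05975 h⁻¹
f_n = 1 − e^(−nkτ) = 1 − e^(−7 × 0.05975 × 9.80) = 1 − e^(−4.099) = 1 − 0.01659 ≈ 0.983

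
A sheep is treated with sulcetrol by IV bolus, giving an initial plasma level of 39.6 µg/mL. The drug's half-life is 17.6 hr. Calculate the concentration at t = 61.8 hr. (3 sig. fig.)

3.47 µg/mL

k = ln 2 / 17.6 = 0.03938 hr⁻¹
61.8 hr is 3.511 half-lives, so C = 39.6 × (1/2)^3.511 = 39.6 × 0.08769 ≈ 3.47 µg/mL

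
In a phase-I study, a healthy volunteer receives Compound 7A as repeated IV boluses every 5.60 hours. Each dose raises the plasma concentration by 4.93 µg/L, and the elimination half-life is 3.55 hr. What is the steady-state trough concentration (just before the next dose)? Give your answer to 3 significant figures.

2.48 µg/L

k = ln 2 / 3.55 = 0.1953 hr⁻¹
Fraction remaining after one interval: e^(−kτ) = e^(−0.1953 × 5.60) = 0.3351
R = 1 / (1 − 0.3351) = 1.504
Css,max = 4.93 × 1.504 = 7.414 µg/L
Css,min = Css,max × e^(−kτ) = 7.414 × 0.3351 ≈ 2.48 µg/L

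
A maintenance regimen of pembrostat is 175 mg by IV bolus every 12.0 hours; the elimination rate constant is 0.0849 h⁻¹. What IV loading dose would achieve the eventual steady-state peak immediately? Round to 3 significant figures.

274 mg

Accumulation ratio R = 1 / (1 − e^(−kτ)) = 1 / (1 − e^(−0.08490×12.0)) = 1 / (1 − 0.3610) = 1.565
Loading dose = maintenance dose × R = 175 × 1.565 ≈ 274 mg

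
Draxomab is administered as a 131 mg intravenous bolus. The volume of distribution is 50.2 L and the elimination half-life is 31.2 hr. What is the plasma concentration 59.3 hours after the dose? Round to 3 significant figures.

C₀ = dose / V = 131 / 50.2 = 2.610 mg/L
k = ln 2 / 31.2 = 0.02222 hr⁻¹
C(t) = C₀ e^(−kt) = 2.610 × e^(−0.02222 × 59.3) = 2.610 × e^(−1.317) = 2.610 × 0.2678 ≈ 0.699 mg/L

0.699 mg/L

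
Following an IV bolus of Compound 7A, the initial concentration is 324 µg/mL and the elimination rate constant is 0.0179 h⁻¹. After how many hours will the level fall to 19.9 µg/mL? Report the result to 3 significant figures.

C(t) = C₀ e^(−kt)  ⇒  t = ln(C₀/C) / k
t = ln(324/19.9) / 0.01790 = 2.790 / 0.01790 ≈ 156 hours

156 hours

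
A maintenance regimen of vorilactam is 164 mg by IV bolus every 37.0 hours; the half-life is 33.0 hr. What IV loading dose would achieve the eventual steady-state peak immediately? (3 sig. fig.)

k = ln 2 / 33.0 = 0.02100 hr⁻¹
Accumulation ratio R = 1 / (1 − e^(−kτ)) = 1 / (1 − e^(−0.02100×37.0)) = 1 / (1 − 0.4597) = 1.851
Loading dose = maintenance dose × R = 164 × 1.851 ≈ 304 mg

304 mg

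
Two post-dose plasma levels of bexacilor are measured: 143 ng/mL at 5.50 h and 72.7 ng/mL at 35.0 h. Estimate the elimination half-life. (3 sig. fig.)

30.2 hours

k = ln(C₁/C₂) / (t₂ − t₁) = ln(143/72.7) / (35.0 − 5.50)
  = 0.6765 / 29.50 = 0.02293 h⁻¹
t½ = ln 2 / k = ln 2 / 0.02293 ≈ 30.2 hours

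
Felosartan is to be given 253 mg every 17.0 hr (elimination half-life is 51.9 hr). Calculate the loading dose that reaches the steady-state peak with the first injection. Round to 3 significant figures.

k = ln 2 / 51.9 = 0.01336 hr⁻¹
Accumulation ratio R = 1 / (1 − e^(−kτ)) = 1 / (1 − e^(−0.01336×17.0)) = 1 / (1 − 0.7969) = 4.923
Loading dose = maintenance dose × R = 253 × 4.923 ≈ 1250 mg

1250 mg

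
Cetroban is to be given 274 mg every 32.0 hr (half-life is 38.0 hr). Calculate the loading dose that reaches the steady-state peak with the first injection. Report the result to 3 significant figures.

620 mg

k = ln 2 / 38.0 = 0.01824 hr⁻¹
Accumulation ratio R = 1 / (1 − e^(−kτ)) = 1 / (1 − e^(−0.01824×32.0)) = 1 / (1 − 0.5578) = 2.262
Loading dose = maintenance dose × R = 274 × 2.262 ≈ 620 mg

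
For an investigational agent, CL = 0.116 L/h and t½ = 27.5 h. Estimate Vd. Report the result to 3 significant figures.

4.60 L

k = ln 2 / t½ = ln 2 / 27.5 = 0.02521 h⁻¹
V = CL / k = 0.116 / 0.02521 ≈ 4.60 L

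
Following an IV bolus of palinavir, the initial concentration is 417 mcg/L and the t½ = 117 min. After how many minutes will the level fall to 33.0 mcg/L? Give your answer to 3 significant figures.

428 minutes

k = ln 2 / 117 = 0.005924 min⁻¹
C(t) = C₀ e^(−kt)  ⇒  t = ln(C₀/C) / k
t = ln(417/33.0) / 0.005924 = 2.537 / 0.005924 ≈ 428 minutes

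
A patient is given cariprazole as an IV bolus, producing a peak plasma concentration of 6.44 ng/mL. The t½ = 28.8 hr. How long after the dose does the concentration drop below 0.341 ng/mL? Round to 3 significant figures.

k = ln 2 / 28.8 = 0.02407 hr⁻¹
C(t) = C₀ e^(−kt)  ⇒  t = ln(C₀/C) / k
t = ln(6.44/0.341) / 0.02407 = 2.938 / 0.02407 ≈ 122 hours

122 hours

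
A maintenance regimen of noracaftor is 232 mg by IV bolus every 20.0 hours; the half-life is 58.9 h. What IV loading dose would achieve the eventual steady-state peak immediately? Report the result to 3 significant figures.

1110 mg

k = ln 2 / 58.9 = 0.01177 h⁻¹
Accumulation ratio R = 1 / (1 − e^(−kτ)) = 1 / (1 − e^(−0.01177×20.0)) = 1 / (1 − 0.7903) = 4.768
Loading dose = maintenance dose × R = 232 × 4.768 ≈ 1110 mg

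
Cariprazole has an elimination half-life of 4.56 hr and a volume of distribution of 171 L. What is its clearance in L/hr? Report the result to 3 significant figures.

26.0 L/hr

k = ln 2 / t½ = ln 2 / 4.56 = 0.1520 hr⁻¹
CL = k · V = 0.1520 × 171 ≈ 26.0 L/hr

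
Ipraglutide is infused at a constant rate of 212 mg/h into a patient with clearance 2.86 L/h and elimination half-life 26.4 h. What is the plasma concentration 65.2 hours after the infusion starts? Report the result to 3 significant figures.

60.7 µg/mL

Css = rate / CL = 212 / 2.86 = 74.13 µg/mL
k = ln 2 / 26.4 = 0.02626 h⁻¹
C(t) = Css (1 − e^(−kt)) = 74.13 × (1 − e^(−1.712)) = 74.13 × 0.8195 ≈ 60.7 µg/mL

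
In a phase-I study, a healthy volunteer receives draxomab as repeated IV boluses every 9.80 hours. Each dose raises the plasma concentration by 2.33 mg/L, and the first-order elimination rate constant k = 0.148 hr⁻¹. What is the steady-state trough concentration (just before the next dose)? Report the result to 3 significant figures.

Fraction remaining after one interval: e^(−kτ) = e^(−0.1480 × 9.80) = 0.2345
R = 1 / (1 − 0.2345) = 1.306
Css,max = 2.33 × 1.306 = 3.044 mg/L
Css,min = Css,max × e^(−kτ) = 3.044 × 0.2345 ≈ 0.714 mg/L

0.714 mg/L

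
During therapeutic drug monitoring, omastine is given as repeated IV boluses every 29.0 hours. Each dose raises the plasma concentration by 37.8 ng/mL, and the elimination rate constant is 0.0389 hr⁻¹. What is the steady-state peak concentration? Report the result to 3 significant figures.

Fraction remaining after one interval: e^(−kτ) = e^(−0.03890 × 29.0) = 0.3236
R = 1 / (1 − 0.3236) = 1.479
Css,max = 37.8 × 1.479 ≈ 55.9 ng/mL

55.9 ng/mL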